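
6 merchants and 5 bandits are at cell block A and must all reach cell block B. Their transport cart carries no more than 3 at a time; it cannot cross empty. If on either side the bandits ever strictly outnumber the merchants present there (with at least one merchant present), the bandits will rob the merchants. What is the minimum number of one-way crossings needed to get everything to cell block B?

Counting alone: each trip to cell block B takes at most 3 across and each return brings at least 1 back, so after t trips out (and t−1 returns) at most 3t − (t−1) of the 11 are across; that first reaches 11 at t = 5, so at least 9 crossings are needed.
The plan below uses exactly 9 crossings, so it is optimal:
1. 3 bandits → cell block B.  (cell block A: 6M 2B; cell block B: 0M 3B)
2. 1 bandit ← cell block A.  (cell block A: 6M 3B; cell block B: 0M 2B)
3. 3 merchants → cell block B.  (cell block A: 3M 3B; cell block B: 3M 2B)
4. 1 merchant ← cell block A.  (cell block A: 4M 3B; cell block B: 2M 2B)
5. 2 merchants and 1 bandit → cell block B.  (cell block A: 2M 2B; cell block B: 4M 3B)
6. 1 merchant ← cell block A.  (cell block A: 3M 2B; cell block B: 3M 3B)
7. 2 merchants and 1 bandit → cell block B.  (cell block A: 1M 1B; cell block B: 5M 4B)
8. 1 merchant ← cell block A.  (cell block A: 2M 1B; cell block B: 4M 4B)
9. 2 merchants and 1 bandit → cell block B.  (cell block A: 0M 0B; cell block B: 6M 5B)

9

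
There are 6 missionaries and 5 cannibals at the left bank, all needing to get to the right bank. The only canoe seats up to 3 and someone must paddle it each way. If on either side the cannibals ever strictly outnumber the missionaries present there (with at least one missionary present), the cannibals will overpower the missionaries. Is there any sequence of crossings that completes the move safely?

1. 3 cannibals → the right bank.  (the left bank: 6M 2C; the right bank: 0M 3C)
2. 1 cannibal ← the left bank.  (the left bank: 6M 3C; the right bank: 0M 2C)
3. 3 missionaries → the right bank.  (the left bank: 3M 3C; the right bank: 3M 2C)
4. 1 missionary ← the left bank.  (the left bank: 4M 3C; the right bank: 2M 2C)
5. 2 missionaries and 1 cannibal → the right bank.  (the left bank: 2M 2C; the right bank: 4M 3C)
6. 1 missionary ← the left bank.  (the left bank: 3M 2C; the right bank: 3M 3C)
7. 2 missionaries and 1 cannibal → the right bank.  (the left bank: 1M 1C; the right bank: 5M 4C)
8. 1 missionary ← the left bank.  (the left bank: 2M 1C; the right bank: 4M 4C)
9. 2 missionaries and 1 cannibal → the right bank.  (the left bank: 0M 0C; the right bank: 6M 5C)

Yes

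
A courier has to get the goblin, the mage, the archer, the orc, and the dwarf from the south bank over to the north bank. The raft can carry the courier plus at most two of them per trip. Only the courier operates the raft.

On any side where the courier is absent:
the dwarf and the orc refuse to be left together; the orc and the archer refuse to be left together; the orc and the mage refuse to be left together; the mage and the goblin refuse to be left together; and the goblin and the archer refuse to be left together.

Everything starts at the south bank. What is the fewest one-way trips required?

Counting alone: the courier can take at most 2 across per trip to the north bank, so moving all 5 needs at least 3 loaded trips out, with a return between consecutive ones — at least 5 crossings.
The safety rule pushes this higher. Following every safe sequence of crossings, the most of the 5 that can be at the north bank as the raft arrives there on crossing 5 is 4 — never all 5.
So no plan with fewer than 7 crossings exists, and this one achieves 7:
1. Courier goes to the north bank with the goblin and the orc.
2. Courier goes back to the south bank alone.
3. Courier goes to the north bank with the mage.
4. Courier goes back to the south bank with the goblin and the orc.
5. Courier goes to the north bank with the archer and the dwarf.
6. Courier goes back to the south bank alone.
7. Courier goes to the north bank with the goblin and the orc.

7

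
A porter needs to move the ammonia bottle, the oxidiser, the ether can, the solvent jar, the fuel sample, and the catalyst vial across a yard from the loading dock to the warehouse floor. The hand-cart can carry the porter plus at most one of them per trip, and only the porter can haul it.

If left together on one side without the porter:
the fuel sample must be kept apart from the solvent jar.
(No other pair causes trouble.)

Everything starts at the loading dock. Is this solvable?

Yes

1. Porter goes to the warehouse floor with the solvent jar.  [the loading dock: the ammonia bottle, the catalyst vial, the ether can, the fuel sample, the oxidiser | the warehouse floor: the solvent jar]
2. Porter goes back to the loading dock alone.  [the loading dock: the ammonia bottle, the catalyst vial, the ether can, the fuel sample, the oxidiser | the warehouse floor: the solvent jar]
3. Porter goes to the warehouse floor with the ammonia bottle.  [the loading dock: the catalyst vial, the ether can, the fuel sample, the oxidiser | the warehouse floor: the ammonia bottle, the solvent jar]
4. Porter goes back to the loading dock alone.  [the loading dock: the catalyst vial, the ether can, the fuel sample, the oxidiser | the warehouse floor: the ammonia bottle, the solvent jar]
5. Porter goes to the warehouse floor with the oxidiser.  [the loading dock: the catalyst vial, the ether can, the fuel sample | the warehouse floor: the ammonia bottle, the oxidiser, the solvent jar]
6. Porter goes back to the loading dock alone.  [the loading dock: the catalyst vial, the ether can, the fuel sample | the warehouse floor: the ammonia bottle, the oxidiser, the solvent jar]
7. Porter goes to the warehouse floor with the ether can.  [the loading dock: the catalyst vial, the fuel sample | the warehouse floor: the ammonia bottle, the ether can, the oxidiser, the solvent jar]
8. Porter goes back to the loading dock alone.  [the loading dock: the catalyst vial, the fuel sample | the warehouse floor: the ammonia bottle, the ether can, the oxidiser, the solvent jar]
9. Porter goes to the warehouse floor with the catalyst vial.  [the loading dock: the fuel sample | the warehouse floor: the ammonia bottle, the catalyst vial, the ether can, the oxidiser, the solvent jar]
10. Porter goes back to the loading dock alone.  [the loading dock: the fuel sample | the warehouse floor: the ammonia bottle, the catalyst vial, the ether can, the oxidiser, the solvent jar]
11. Porter goes to the warehouse floor with the fuel sample.  [the loading dock: — | the warehouse floor: the ammonia bottle, the catalyst vial, the ether can, the fuel sample, the oxidiser, the solvent jar]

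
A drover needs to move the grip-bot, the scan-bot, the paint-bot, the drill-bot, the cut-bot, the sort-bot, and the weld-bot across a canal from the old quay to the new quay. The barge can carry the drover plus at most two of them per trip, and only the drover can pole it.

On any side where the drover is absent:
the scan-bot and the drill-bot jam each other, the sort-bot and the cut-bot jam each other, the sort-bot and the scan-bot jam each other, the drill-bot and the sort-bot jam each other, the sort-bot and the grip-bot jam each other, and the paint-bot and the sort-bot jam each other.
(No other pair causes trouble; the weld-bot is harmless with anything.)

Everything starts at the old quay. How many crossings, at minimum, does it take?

Counting alone: the drover can take at most 2 across per trip to the new quay, so moving all 7 needs at least 4 loaded trips out, with a return between consecutive ones — at least 7 crossings.
The safety rule pushes this higher. Following every safe sequence of crossings, the most of the 7 that can be at the new quay as the barge arrives there on crossings 7, 9 is 5, 6 respectively — never all 7.
So no plan with fewer than 11 crossings exists, and this one achieves 11:
1. Drover goes to the new quay with the scan-bot and the sort-bot.  [the old quay: the cut-bot, the drill-bot, the grip-bot, the paint-bot, the weld-bot | the new quay: the scan-bot, the sort-bot]
2. Drover goes back to the old quay with the scan-bot.  [the old quay: the cut-bot, the drill-bot, the grip-bot, the paint-bot, the scan-bot, the weld-bot | the new quay: the sort-bot]
3. Drover goes to the new quay with the grip-bot and the scan-bot.  [the old quay: the cut-bot, the drill-bot, the paint-bot, the weld-bot | the new quay: the grip-bot, the scan-bot, the sort-bot]
4. Drover goes back to the old quay with the sort-bot.  [the old quay: the cut-bot, the drill-bot, the paint-bot, the sort-bot, the weld-bot | the new quay: the grip-bot, the scan-bot]
5. Drover goes to the new quay with the paint-bot and the sort-bot.  [the old quay: the cut-bot, the drill-bot, the weld-bot | the new quay: the grip-bot, the paint-bot, the scan-bot, the sort-bot]
6. Drover goes back to the old quay with the sort-bot.  [the old quay: the cut-bot, the drill-bot, the sort-bot, the weld-bot | the new quay: the grip-bot, the paint-bot, the scan-bot]
7. Drover goes to the new quay with the cut-bot and the drill-bot.  [the old quay: the sort-bot, the weld-bot | the new quay: the cut-bot, the drill-bot, the grip-bot, the paint-bot, the scan-bot]
8. Drover goes back to the old quay with the scan-bot.  [the old quay: the scan-bot, the sort-bot, the weld-bot | the new quay: the cut-bot, the drill-bot, the grip-bot, the paint-bot]
9. Drover goes to the new quay with the scan-bot and the weld-bot.  [the old quay: the sort-bot | the new quay: the cut-bot, the drill-bot, the grip-bot, the paint-bot, the scan-bot, the weld-bot]
10. Drover goes back to the old quay with the scan-bot.  [the old quay: the scan-bot, the sort-bot | the new quay: the cut-bot, the drill-bot, the grip-bot, the paint-bot, the weld-bot]
11. Drover goes to the new quay with the scan-bot and the sort-bot.  [the old quay: — | the new quay: the cut-bot, the drill-bot, the grip-bot, the paint-bot, the scan-bot, the sort-bot, the weld-bot]

11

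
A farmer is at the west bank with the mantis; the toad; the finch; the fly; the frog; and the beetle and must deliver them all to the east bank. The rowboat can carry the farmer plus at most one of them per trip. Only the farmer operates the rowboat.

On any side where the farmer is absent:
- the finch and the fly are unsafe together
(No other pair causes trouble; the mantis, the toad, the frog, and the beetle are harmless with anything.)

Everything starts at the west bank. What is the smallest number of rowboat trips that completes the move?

Counting alone: the farmer can take at most 1 across per trip to the east bank, so moving all 6 needs at least 6 loaded trips out, with a return between consecutive ones — at least 11 crossings.
The plan below uses exactly 11 crossings, so it is optimal:
1. Farmer goes to the east bank with the finch.  [the west bank: the beetle, the fly, the frog, the mantis, the toad | the east bank: the finch]
2. Farmer goes back to the west bank alone.  [the west bank: the beetle, the fly, the frog, the mantis, the toad | the east bank: the finch]
3. Farmer goes to the east bank with the mantis.  [the west bank: the beetle, the fly, the frog, the toad | the east bank: the finch, the mantis]
4. Farmer goes back to the west bank alone.  [the west bank: the beetle, the fly, the frog, the toad | the east bank: the finch, the mantis]
5. Farmer goes to the east bank with the toad.  [the west bank: the beetle, the fly, the frog | the east bank: the finch, the mantis, the toad]
6. Farmer goes back to the west bank alone.  [the west bank: the beetle, the fly, the frog | the east bank: the finch, the mantis, the toad]
7. Farmer goes to the east bank with the frog.  [the west bank: the beetle, the fly | the east bank: the finch, the frog, the mantis, the toad]
8. Farmer goes back to the west bank alone.  [the west bank: the beetle, the fly | the east bank: the finch, the frog, the mantis, the toad]
9. Farmer goes to the east bank with the beetle.  [the west bank: the fly | the east bank: the beetle, the finch, the frog, the mantis, the toad]
10. Farmer goes back to the west bank alone.  [the west bank: the fly | the east bank: the beetle, the finch, the frog, the mantis, the toad]
11. Farmer goes to the east bank with the fly.  [the west bank: — | the east bank: the beetle, the finch, the fly, the frog, the mantis, the toad]

11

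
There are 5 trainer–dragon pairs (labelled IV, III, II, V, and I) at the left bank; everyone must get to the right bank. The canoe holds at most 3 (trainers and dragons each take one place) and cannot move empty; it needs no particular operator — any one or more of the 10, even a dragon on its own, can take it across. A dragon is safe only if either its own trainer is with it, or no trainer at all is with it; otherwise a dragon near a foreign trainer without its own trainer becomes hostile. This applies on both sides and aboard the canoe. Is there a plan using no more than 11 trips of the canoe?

Yes — this plan uses 11 crossings (≤ 11):
1. dragon IV and trainer IV cross → the right bank.
2. trainer IV crosses ← the left bank.
3. dragon II, dragon III, and dragon V cross → the right bank.
4. dragon IV crosses ← the left bank.
5. trainer II, trainer III, and trainer V cross → the right bank.
6. dragon III and trainer III cross ← the left bank.
7. trainer I, trainer III, and trainer IV cross → the right bank.
8. dragon II crosses ← the left bank.
9. dragon III and dragon IV cross → the right bank.
10. dragon IV crosses ← the left bank.
11. dragon I, dragon II, and dragon IV cross → the right bank.

Yes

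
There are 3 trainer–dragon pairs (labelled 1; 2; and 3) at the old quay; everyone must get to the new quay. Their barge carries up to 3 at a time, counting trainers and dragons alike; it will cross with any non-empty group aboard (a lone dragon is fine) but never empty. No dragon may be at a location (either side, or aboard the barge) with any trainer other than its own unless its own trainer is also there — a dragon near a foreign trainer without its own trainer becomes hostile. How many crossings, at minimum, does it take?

5

Counting alone: each trip to the new quay takes at most 3 across and each return brings at least 1 back, so after t trips out (and t−1 returns) at most 3t − (t−1) of the 6 are across; that first reaches 6 at t = 3, so at least 5 crossings are needed.
The plan below uses exactly 5 crossings, so it is optimal:
1. dragon 1 and trainer 1 cross → the new quay.
2. trainer 1 crosses ← the old quay.
3. trainer 1, trainer 2, and trainer 3 cross → the new quay.
4. dragon 1 crosses ← the old quay.
5. dragon 1, dragon 2, and dragon 3 cross → the new quay.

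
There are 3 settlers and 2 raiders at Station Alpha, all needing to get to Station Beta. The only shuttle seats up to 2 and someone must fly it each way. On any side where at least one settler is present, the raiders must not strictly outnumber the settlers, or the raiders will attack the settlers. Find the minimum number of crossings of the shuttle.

Counting alone: each trip to Station Beta takes at most 2 across and each return brings at least 1 back, so after t trips out (and t−1 returns) at most 2t − (t−1) of the 5 are across; that first reaches 5 at t = 4, so at least 7 crossings are needed.
The plan below uses exactly 7 crossings, so it is optimal:
1. 2 raiders → Station Beta.  (Station Alpha: 3S 0R; Station Beta: 0S 2R)
2. 1 raider ← Station Alpha.  (Station Alpha: 3S 1R; Station Beta: 0S 1R)
3. 2 settlers → Station Beta.  (Station Alpha: 1S 1R; Station Beta: 2S 1R)
4. 1 settler ← Station Alpha.  (Station Alpha: 2S 1R; Station Beta: 1S 1R)
5. 1 settler and 1 raider → Station Beta.  (Station Alpha: 1S 0R; Station Beta: 2S 2R)
6. 1 raider ← Station Alpha.  (Station Alpha: 1S 1R; Station Beta: 2S 1R)
7. 1 settler and 1 raider → Station Beta.  (Station Alpha: 0S 0R; Station Beta: 3S 2R)

7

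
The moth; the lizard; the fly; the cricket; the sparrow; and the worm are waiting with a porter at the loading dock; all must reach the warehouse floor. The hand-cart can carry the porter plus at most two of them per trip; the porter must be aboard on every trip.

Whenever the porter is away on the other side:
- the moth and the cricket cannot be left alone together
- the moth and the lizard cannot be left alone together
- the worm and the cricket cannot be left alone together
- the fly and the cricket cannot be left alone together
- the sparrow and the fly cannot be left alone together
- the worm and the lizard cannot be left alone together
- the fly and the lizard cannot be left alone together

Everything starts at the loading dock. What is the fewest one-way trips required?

impossible

Whatever the first load, the items left behind include a forbidden pair without the porter. No opening move is safe, so no plan exists.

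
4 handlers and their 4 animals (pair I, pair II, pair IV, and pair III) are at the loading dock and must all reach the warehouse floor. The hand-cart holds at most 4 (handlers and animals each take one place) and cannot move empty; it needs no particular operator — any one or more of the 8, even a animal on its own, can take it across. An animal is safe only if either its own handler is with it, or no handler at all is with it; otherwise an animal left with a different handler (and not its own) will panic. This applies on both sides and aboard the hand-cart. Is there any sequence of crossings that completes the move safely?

Yes

1. animal I and handler I cross → the warehouse floor.
2. handler I crosses ← the loading dock.
3. handler I, handler II, handler III, and handler IV cross → the warehouse floor.
4. animal I crosses ← the loading dock.
5. animal I, animal II, animal III, and animal IV cross → the warehouse floor.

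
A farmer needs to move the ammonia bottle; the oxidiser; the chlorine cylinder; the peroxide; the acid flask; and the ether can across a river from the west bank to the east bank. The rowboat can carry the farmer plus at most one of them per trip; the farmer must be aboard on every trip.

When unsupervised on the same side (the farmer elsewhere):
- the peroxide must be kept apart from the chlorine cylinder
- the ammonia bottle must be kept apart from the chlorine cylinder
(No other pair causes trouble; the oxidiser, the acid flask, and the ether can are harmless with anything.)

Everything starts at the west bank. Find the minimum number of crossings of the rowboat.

Counting alone: the farmer can take at most 1 across per trip to the east bank, so moving all 6 needs at least 6 loaded trips out, with a return between consecutive ones — at least 11 crossings.
The safety rule pushes this higher. Following every safe sequence of crossings, the most of the 6 that can be at the east bank as the rowboat arrives there on crossing 11 is 5 — never all 6.
So no plan with fewer than 13 crossings exists, and this one achieves 13:
1. Farmer goes to the east bank with the chlorine cylinder.  [the west bank: the acid flask, the ammonia bottle, the ether can, the oxidiser, the peroxide | the east bank: the chlorine cylinder]
2. Farmer goes back to the west bank alone.  [the west bank: the acid flask, the ammonia bottle, the ether can, the oxidiser, the peroxide | the east bank: the chlorine cylinder]
3. Farmer goes to the east bank with the ammonia bottle.  [the west bank: the acid flask, the ether can, the oxidiser, the peroxide | the east bank: the ammonia bottle, the chlorine cylinder]
4. Farmer goes back to the west bank with the chlorine cylinder.  [the west bank: the acid flask, the chlorine cylinder, the ether can, the oxidiser, the peroxide | the east bank: the ammonia bottle]
5. Farmer goes to the east bank with the peroxide.  [the west bank: the acid flask, the chlorine cylinder, the ether can, the oxidiser | the east bank: the ammonia bottle, the peroxide]
6. Farmer goes back to the west bank alone.  [the west bank: the acid flask, the chlorine cylinder, the ether can, the oxidiser | the east bank: the ammonia bottle, the peroxide]
7. Farmer goes to the east bank with the oxidiser.  [the west bank: the acid flask, the chlorine cylinder, the ether can | the east bank: the ammonia bottle, the oxidiser, the peroxide]
8. Farmer goes back to the west bank alone.  [the west bank: the acid flask, the chlorine cylinder, the ether can | the east bank: the ammonia bottle, the oxidiser, the peroxide]
9. Farmer goes to the east bank with the acid flask.  [the west bank: the chlorine cylinder, the ether can | the east bank: the acid flask, the ammonia bottle, the oxidiser, the peroxide]
10. Farmer goes back to the west bank alone.  [the west bank: the chlorine cylinder, the ether can | the east bank: the acid flask, the ammonia bottle, the oxidiser, the peroxide]
11. Farmer goes to the east bank with the ether can.  [the west bank: the chlorine cylinder | the east bank: the acid flask, the ammonia bottle, the ether can, the oxidiser, the peroxide]
12. Farmer goes back to the west bank alone.  [the west bank: the chlorine cylinder | the east bank: the acid flask, the ammonia bottle, the ether can, the oxidiser, the peroxide]
13. Farmer goes to the east bank with the chlorine cylinder.  [the west bank: — | the east bank: the acid flask, the ammonia bottle, the chlorine cylinder, the ether can, the oxidiser, the peroxide]

13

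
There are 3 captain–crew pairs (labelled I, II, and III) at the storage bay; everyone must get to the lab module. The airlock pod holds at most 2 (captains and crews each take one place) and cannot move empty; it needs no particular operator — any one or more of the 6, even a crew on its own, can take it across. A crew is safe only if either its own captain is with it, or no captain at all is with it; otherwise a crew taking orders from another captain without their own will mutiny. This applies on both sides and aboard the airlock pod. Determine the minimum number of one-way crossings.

Counting alone: each trip to the lab module takes at most 2 across and each return brings at least 1 back, so after t trips out (and t−1 returns) at most 2t − (t−1) of the 6 are across; that first reaches 6 at t = 5, so at least 9 crossings are needed.
The safety rule pushes this higher. Following every safe sequence of crossings, the most of the 6 that can be at the lab module as the airlock pod arrives there on crossing 9 is 5 — never all 6.
So no plan with fewer than 11 crossings exists, and this one achieves 11:
1. captain I and crew I cross → the lab module.
2. captain I crosses ← the storage bay.
3. crew II and crew III cross → the lab module.
4. crew I crosses ← the storage bay.
5. captain II and captain III cross → the lab module.
6. captain II and crew II cross ← the storage bay.
7. captain I and captain II cross → the lab module.
8. crew III crosses ← the storage bay.
9. crew I and crew II cross → the lab module.
10. captain III crosses ← the storage bay.
11. captain III and crew III cross → the lab module.

11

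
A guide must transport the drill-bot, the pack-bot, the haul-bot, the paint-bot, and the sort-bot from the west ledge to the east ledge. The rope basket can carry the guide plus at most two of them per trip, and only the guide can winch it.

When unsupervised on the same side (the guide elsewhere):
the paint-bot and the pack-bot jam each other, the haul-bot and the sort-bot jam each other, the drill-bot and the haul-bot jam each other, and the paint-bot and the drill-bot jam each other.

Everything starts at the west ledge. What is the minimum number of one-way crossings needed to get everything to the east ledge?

7

Counting alone: the guide can take at most 2 across per trip to the east ledge, so moving all 5 needs at least 3 loaded trips out, with a return between consecutive ones — at least 5 crossings.
The safety rule pushes this higher. Following every safe sequence of crossings, the most of the 5 that can be at the east ledge as the rope basket arrives there on crossing 5 is 4 — never all 5.
So no plan with fewer than 7 crossings exists, and this one achieves 7:
1. Guide goes to the east ledge with the haul-bot and the paint-bot.  [the west ledge: the drill-bot, the pack-bot, the sort-bot | the east ledge: the haul-bot, the paint-bot]
2. Guide goes back to the west ledge alone.  [the west ledge: the drill-bot, the pack-bot, the sort-bot | the east ledge: the haul-bot, the paint-bot]
3. Guide goes to the east ledge with the drill-bot.  [the west ledge: the pack-bot, the sort-bot | the east ledge: the drill-bot, the haul-bot, the paint-bot]
4. Guide goes back to the west ledge with the haul-bot and the paint-bot.  [the west ledge: the haul-bot, the pack-bot, the paint-bot, the sort-bot | the east ledge: the drill-bot]
5. Guide goes to the east ledge with the pack-bot and the sort-bot.  [the west ledge: the haul-bot, the paint-bot | the east ledge: the drill-bot, the pack-bot, the sort-bot]
6. Guide goes back to the west ledge alone.  [the west ledge: the haul-bot, the paint-bot | the east ledge: the drill-bot, the pack-bot, the sort-bot]
7. Guide goes to the east ledge with the haul-bot and the paint-bot.  [the west ledge: — | the east ledge: the drill-bot, the haul-bot, the pack-bot, the paint-bot, the sort-bot]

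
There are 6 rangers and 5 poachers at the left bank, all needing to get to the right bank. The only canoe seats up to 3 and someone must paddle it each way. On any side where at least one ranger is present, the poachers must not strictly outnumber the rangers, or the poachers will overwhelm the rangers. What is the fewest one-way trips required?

Counting alone: each trip to the right bank takes at most 3 across and each return brings at least 1 back, so after t trips out (and t−1 returns) at most 3t − (t−1) of the 11 are across; that first reaches 11 at t = 5, so at least 9 crossings are needed.
The plan below uses exactly 9 crossings, so it is optimal:
1. 3 poachers → the right bank.  (the left bank: 6R 2P; the right bank: 0R 3P)
2. 1 poacher ← the left bank.  (the left bank: 6R 3P; the right bank: 0R 2P)
3. 3 rangers → the right bank.  (the left bank: 3R 3P; the right bank: 3R 2P)
4. 1 ranger ← the left bank.  (the left bank: 4R 3P; the right bank: 2R 2P)
5. 2 rangers and 1 poacher → the right bank.  (the left bank: 2R 2P; the right bank: 4R 3P)
6. 1 ranger ← the left bank.  (the left bank: 3R 2P; the right bank: 3R 3P)
7. 2 rangers and 1 poacher → the right bank.  (the left bank: 1R 1P; the right bank: 5R 4P)
8. 1 ranger ← the left bank.  (the left bank: 2R 1P; the right bank: 4R 4P)
9. 2 rangers and 1 poacher → the right bank.  (the left bank: 0R 0P; the right bank: 6R 5P)

9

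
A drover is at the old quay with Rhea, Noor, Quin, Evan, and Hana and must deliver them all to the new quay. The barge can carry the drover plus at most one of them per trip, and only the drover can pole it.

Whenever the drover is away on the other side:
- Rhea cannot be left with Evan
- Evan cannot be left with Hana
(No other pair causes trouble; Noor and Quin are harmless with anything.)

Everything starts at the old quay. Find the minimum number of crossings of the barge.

Counting alone: the drover can take at most 1 across per trip to the new quay, so moving all 5 needs at least 5 loaded trips out, with a return between consecutive ones — at least 9 crossings.
The safety rule pushes this higher. Following every safe sequence of crossings, the most of the 5 that can be at the new quay as the barge arrives there on crossing 9 is 4 — never all 5.
So no plan with fewer than 11 crossings exists, and this one achieves 11:
1. Drover goes to the new quay with Evan.
2. Drover goes back to the old quay alone.
3. Drover goes to the new quay with Rhea.
4. Drover goes back to the old quay with Evan.
5. Drover goes to the new quay with Hana.
6. Drover goes back to the old quay alone.
7. Drover goes to the new quay with Noor.
8. Drover goes back to the old quay alone.
9. Drover goes to the new quay with Quin.
10. Drover goes back to the old quay alone.
11. Drover goes to the new quay with Evan.

11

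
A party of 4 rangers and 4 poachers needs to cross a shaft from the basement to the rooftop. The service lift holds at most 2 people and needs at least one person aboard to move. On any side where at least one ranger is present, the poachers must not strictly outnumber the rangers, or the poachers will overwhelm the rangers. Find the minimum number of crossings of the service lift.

Following every safe sequence of crossings from the start, the most of the 8 that can be at the rooftop as the service lift arrives there on crossings 1, 3, 5 is 2, 3, 4 respectively; the best ever achieved is 4 of 8.
From crossing 7 on, no configuration arises that was not already reachable earlier: only 11 distinct safe configurations (who is on which side, and where the service lift is) can ever be reached, none of them has everyone across, and every continuation just revisits them. They are: 0 rangers + 0 poachers across (service lift back at the start); 0 rangers + 1 poacher across (service lift there); 0 rangers + 1 poacher across (service lift back at the start); 0 rangers + 2 poachers across (service lift there); 0 rangers + 2 poachers across (service lift back at the start); 0 rangers + 3 poachers across (service lift there); 0 rangers + 3 poachers across (service lift back at the start); 0 rangers + 4 poachers across (service lift there); 1 ranger + 1 poacher across (service lift there); 1 ranger + 1 poacher across (service lift back at the start); 2 rangers + 2 poachers across (service lift there). So no valid plan exists.

impossible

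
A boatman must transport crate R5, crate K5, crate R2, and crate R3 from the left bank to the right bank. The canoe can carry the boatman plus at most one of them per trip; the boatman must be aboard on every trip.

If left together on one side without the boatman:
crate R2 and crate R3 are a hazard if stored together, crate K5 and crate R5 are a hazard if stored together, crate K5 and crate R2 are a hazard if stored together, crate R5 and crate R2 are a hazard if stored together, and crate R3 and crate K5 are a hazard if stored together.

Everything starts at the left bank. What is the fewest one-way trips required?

Whatever the first load, the items left behind include a forbidden pair without the boatman. No opening move is safe, so no plan exists.

impossible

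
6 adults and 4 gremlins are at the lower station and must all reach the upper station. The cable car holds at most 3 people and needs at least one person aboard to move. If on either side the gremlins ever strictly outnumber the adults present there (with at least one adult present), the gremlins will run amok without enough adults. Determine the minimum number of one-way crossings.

9

Counting alone: each trip to the upper station takes at most 3 across and each return brings at least 1 back, so after t trips out (and t−1 returns) at most 3t − (t−1) of the 10 are across; that first reaches 10 at t = 5, so at least 9 crossings are needed.
The plan below uses exactly 9 crossings, so it is optimal:
1. 2 gremlins → the upper station.  (the lower station: 6A 2G; the upper station: 0A 2G)
2. 1 gremlin ← the lower station.  (the lower station: 6A 3G; the upper station: 0A 1G)
3. 3 gremlins → the upper station.  (the lower station: 6A 0G; the upper station: 0A 4G)
4. 1 gremlin ← the lower station.  (the lower station: 6A 1G; the upper station: 0A 3G)
5. 3 adults → the upper station.  (the lower station: 3A 1G; the upper station: 3A 3G)
6. 1 gremlin ← the lower station.  (the lower station: 3A 2G; the upper station: 3A 2G)
7. 1 adult and 2 gremlins → the upper station.  (the lower station: 2A 0G; the upper station: 4A 4G)
8. 1 gremlin ← the lower station.  (the lower station: 2A 1G; the upper station: 4A 3G)
9. 2 adults and 1 gremlin → the upper station.  (the lower station: 0A 0G; the upper station: 6A 4G)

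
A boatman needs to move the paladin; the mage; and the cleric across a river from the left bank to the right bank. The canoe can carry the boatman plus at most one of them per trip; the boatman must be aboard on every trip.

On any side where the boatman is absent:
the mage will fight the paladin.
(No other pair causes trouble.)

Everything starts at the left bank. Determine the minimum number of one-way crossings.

Counting alone: the boatman can take at most 1 across per trip to the right bank, so moving all 3 needs at least 3 loaded trips out, with a return between consecutive ones — at least 5 crossings.
The plan below uses exactly 5 crossings, so it is optimal:
1. Boatman goes to the right bank with the paladin.
2. Boatman goes back to the left bank alone.
3. Boatman goes to the right bank with the cleric.
4. Boatman goes back to the left bank alone.
5. Boatman goes to the right bank with the mage.

5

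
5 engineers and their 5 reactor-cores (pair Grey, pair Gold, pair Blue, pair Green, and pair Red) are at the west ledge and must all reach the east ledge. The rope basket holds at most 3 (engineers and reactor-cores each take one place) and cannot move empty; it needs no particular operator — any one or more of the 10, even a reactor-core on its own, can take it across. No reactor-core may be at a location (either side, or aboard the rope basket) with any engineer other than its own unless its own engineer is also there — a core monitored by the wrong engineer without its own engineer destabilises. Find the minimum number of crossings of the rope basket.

11

Counting alone: each trip to the east ledge takes at most 3 across and each return brings at least 1 back, so after t trips out (and t−1 returns) at most 3t − (t−1) of the 10 are across; that first reaches 10 at t = 5, so at least 9 crossings are needed.
The safety rule pushes this higher. Following every safe sequence of crossings, the most of the 10 that can be at the east ledge as the rope basket arrives there on crossing 9 is 9 — never all 10.
So no plan with fewer than 11 crossings exists, and this one achieves 11:
1. engineer Grey and reactor-core Grey cross → the east ledge.
2. engineer Grey crosses ← the west ledge.
3. reactor-core Blue, reactor-core Gold, and reactor-core Green cross → the east ledge.
4. reactor-core Grey crosses ← the west ledge.
5. engineer Blue, engineer Gold, and engineer Green cross → the east ledge.
6. engineer Gold and reactor-core Gold cross ← the west ledge.
7. engineer Gold, engineer Grey, and engineer Red cross → the east ledge.
8. reactor-core Blue crosses ← the west ledge.
9. reactor-core Gold and reactor-core Grey cross → the east ledge.
10. reactor-core Grey crosses ← the west ledge.
11. reactor-core Blue, reactor-core Grey, and reactor-core Red cross → the east ledge.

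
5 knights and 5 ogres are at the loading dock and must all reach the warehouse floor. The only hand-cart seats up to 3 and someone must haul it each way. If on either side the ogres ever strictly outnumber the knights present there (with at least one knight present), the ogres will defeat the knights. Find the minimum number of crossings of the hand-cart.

11

Counting alone: each trip to the warehouse floor takes at most 3 across and each return brings at least 1 back, so after t trips out (and t−1 returns) at most 3t − (t−1) of the 10 are across; that first reaches 10 at t = 5, so at least 9 crossings are needed.
The safety rule pushes this higher. Following every safe sequence of crossings, the most of the 10 that can be at the warehouse floor as the hand-cart arrives there on crossing 9 is 9 — never all 10.
So no plan with fewer than 11 crossings exists, and this one achieves 11:
1. 2 ogres → the warehouse floor.  (the loading dock: 5K 3O; the warehouse floor: 0K 2O)
2. 1 ogre ← the loading dock.  (the loading dock: 5K 4O; the warehouse floor: 0K 1O)
3. 3 ogres → the warehouse floor.  (the loading dock: 5K 1O; the warehouse floor: 0K 4O)
4. 1 ogre ← the loading dock.  (the loading dock: 5K 2O; the warehouse floor: 0K 3O)
5. 3 knights → the warehouse floor.  (the loading dock: 2K 2O; the warehouse floor: 3K 3O)
6. 1 knight and 1 ogre ← the loading dock.  (the loading dock: 3K 3O; the warehouse floor: 2K 2O)
7. 3 knights → the warehouse floor.  (the loading dock: 0K 3O; the warehouse floor: 5K 2O)
8. 1 ogre ← the loading dock.  (the loading dock: 0K 4O; the warehouse floor: 5K 1O)
9. 2 ogres → the warehouse floor.  (the loading dock: 0K 2O; the warehouse floor: 5K 3O)
10. 1 ogre ← the loading dock.  (the loading dock: 0K 3O; the warehouse floor: 5K 2O)
11. 3 ogres → the warehouse floor.  (the loading dock: 0K 0O; the warehouse floor: 5K 5O)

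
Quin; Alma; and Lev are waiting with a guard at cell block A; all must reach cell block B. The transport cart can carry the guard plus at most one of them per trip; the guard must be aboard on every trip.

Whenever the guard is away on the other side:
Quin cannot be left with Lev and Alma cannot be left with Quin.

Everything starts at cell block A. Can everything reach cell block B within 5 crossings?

No

Counting alone: the guard can take at most 1 across per trip to cell block B, so moving all 3 needs at least 3 loaded trips out, with a return between consecutive ones — at least 5 crossings.
The safety rule pushes this higher. Following every safe sequence of crossings, the most of the 3 that can be at cell block B as the transport cart arrives there on crossing 5 is 2 — never all 3.
So the move cannot be finished within 5 crossings. (The shortest complete plan takes 7:)
1. Guard goes to cell block B with Quin.
2. Guard goes back to cell block A alone.
3. Guard goes to cell block B with Alma.
4. Guard goes back to cell block A with Quin.
5. Guard goes to cell block B with Lev.
6. Guard goes back to cell block A alone.
7. Guard goes to cell block B with Quin.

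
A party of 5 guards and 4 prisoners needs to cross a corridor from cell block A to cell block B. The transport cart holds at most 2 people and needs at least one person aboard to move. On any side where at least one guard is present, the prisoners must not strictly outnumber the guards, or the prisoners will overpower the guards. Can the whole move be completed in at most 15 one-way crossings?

Yes

Yes — this plan uses 15 crossings (≤ 15):
1. 2 prisoners → cell block B.  (cell block A: 5G 2P; cell block B: 0G 2P)
2. 1 prisoner ← cell block A.  (cell block A: 5G 3P; cell block B: 0G 1P)
3. 2 prisoners → cell block B.  (cell block A: 5G 1P; cell block B: 0G 3P)
4. 1 prisoner ← cell block A.  (cell block A: 5G 2P; cell block B: 0G 2P)
5. 2 guards → cell block B.  (cell block A: 3G 2P; cell block B: 2G 2P)
6. 1 prisoner ← cell block A.  (cell block A: 3G 3P; cell block B: 2G 1P)
7. 1 guard and 1 prisoner → cell block B.  (cell block A: 2G 2P; cell block B: 3G 2P)
8. 1 guard ← cell block A.  (cell block A: 3G 2P; cell block B: 2G 2P)
9. 1 guard and 1 prisoner → cell block B.  (cell block A: 2G 1P; cell block B: 3G 3P)
10. 1 prisoner ← cell block A.  (cell block A: 2G 2P; cell block B: 3G 2P)
11. 1 guard and 1 prisoner → cell block B.  (cell block A: 1G 1P; cell block B: 4G 3P)
12. 1 guard ← cell block A.  (cell block A: 2G 1P; cell block B: 3G 3P)
13. 1 guard and 1 prisoner → cell block B.  (cell block A: 1G 0P; cell block B: 4G 4P)
14. 1 prisoner ← cell block A.  (cell block A: 1G 1P; cell block B: 4G 3P)
15. 1 guard and 1 prisoner → cell block B.  (cell block A: 0G 0P; cell block B: 5G 4P)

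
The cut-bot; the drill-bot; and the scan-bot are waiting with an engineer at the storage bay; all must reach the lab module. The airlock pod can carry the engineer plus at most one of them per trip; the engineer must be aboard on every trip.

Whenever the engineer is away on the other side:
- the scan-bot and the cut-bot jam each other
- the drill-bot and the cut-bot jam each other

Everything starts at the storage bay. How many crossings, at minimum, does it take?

Counting alone: the engineer can take at most 1 across per trip to the lab module, so moving all 3 needs at least 3 loaded trips out, with a return between consecutive ones — at least 5 crossings.
The safety rule pushes this higher. Following every safe sequence of crossings, the most of the 3 that can be at the lab module as the airlock pod arrives there on crossing 5 is 2 — never all 3.
So no plan with fewer than 7 crossings exists, and this one achieves 7:
1. Engineer goes to the lab module with the cut-bot.  [the storage bay: the drill-bot, the scan-bot | the lab module: the cut-bot]
2. Engineer goes back to the storage bay alone.  [the storage bay: the drill-bot, the scan-bot | the lab module: the cut-bot]
3. Engineer goes to the lab module with the drill-bot.  [the storage bay: the scan-bot | the lab module: the cut-bot, the drill-bot]
4. Engineer goes back to the storage bay with the cut-bot.  [the storage bay: the cut-bot, the scan-bot | the lab module: the drill-bot]
5. Engineer goes to the lab module with the scan-bot.  [the storage bay: the cut-bot | the lab module: the drill-bot, the scan-bot]
6. Engineer goes back to the storage bay alone.  [the storage bay: the cut-bot | the lab module: the drill-bot, the scan-bot]
7. Engineer goes to the lab module with the cut-bot.  [the storage bay: — | the lab module: the cut-bot, the drill-bot, the scan-bot]

7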